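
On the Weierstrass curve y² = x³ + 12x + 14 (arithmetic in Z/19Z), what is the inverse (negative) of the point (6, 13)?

-(6, 13) = (6, -13 mod 19) = (6, 6).

(6, 6)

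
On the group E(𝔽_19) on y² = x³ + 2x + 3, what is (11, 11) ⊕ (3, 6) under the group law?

(14, 18)

(11, 11) + (3, 6). λ = (6 - 11)/(3 - 11) ≡ 14/11 mod 19. 11⁻¹ ≡ 7 (mod 19), so λ ≡ 3.
  x = λ² - 11 - 3 = 9 - 14 ≡ 14; y = λ·(11 - 14) - 11 ≡ 18. → (14, 18)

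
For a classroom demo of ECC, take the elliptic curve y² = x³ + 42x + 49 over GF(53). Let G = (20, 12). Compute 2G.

tangent at (20, 12): λ = (3·20² + 42)/(2·12) ≡ 23/24. 24⁻¹ ≡ 42 (mod 53) since 24·42 = 1008 ≡ 1, so λ ≡ 23·42 ≡ 12.
  x = λ² - 20 - 20 = 144 - 40 ≡ 51; y = λ·(20 - 51) - 12 ≡ 40. → (51, 40)

(51, 40)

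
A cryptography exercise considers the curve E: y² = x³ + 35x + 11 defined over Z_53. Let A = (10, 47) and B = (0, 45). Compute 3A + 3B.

(0, 45)

First 3A:
Repeated addition: build up to 3A.
2A: tangent at (10, 47): λ = (3·10² + 35)/(2·47) ≡ 17/41. 41⁻¹ ≡ 22 (mod 53) since 41·22 = 902 ≡ 1, so λ ≡ 17·22 ≡ 3.
  x = λ² - 10 - 10 = 9 - 20 ≡ 42; y = λ·(10 - 42) - 47 ≡ 16. → (42, 16)
3A: (42, 16) + (10, 47). λ = (47 - 16)/(10 - 42) ≡ 31/21 mod 53. 21⁻¹ ≡ 48 (mod 53) since 21·48 = 1008 ≡ 1, so λ ≡ 4.
  x = λ² - 42 - 10 = 16 - 52 ≡ 17; y = λ·(42 - 17) - 16 ≡ 31. → (17, 31)
3A = (17, 31).
Next 3B:
Repeated addition: build up to 3B.
2B: tangent at (0, 45): λ = (3·0² + 35)/(2·45) ≡ 35/37. 37⁻¹ ≡ 43 (mod 53) since 37·43 = 1591 ≡ 1, so λ ≡ 35·43 ≡ 21.
  x = λ² - 0 - 0 = 441 - 0 ≡ 17; y = λ·(0 - 17) - 45 ≡ 22. → (17, 22)
3B: (17, 22) + (0, 45). λ = (45 - 22)/(0 - 17) ≡ 23/36 mod 53. 36⁻¹ ≡ 28 (mod 53) since 36·28 = 1008 ≡ 1, so λ ≡ 8.
  x = λ² - 17 - 0 = 64 - 17 ≡ 47; y = λ·(17 - 47) - 22 ≡ 3. → (47, 3)
3B = (47, 3).
Finally 3A + 3B:
(17, 31) + (47, 3). λ = (3 - 31)/(47 - 17) ≡ 25/30 mod 53. 30⁻¹ ≡ 23 (mod 53) since 30·23 = 690 ≡ 1, so λ ≡ 45.
  x = λ² - 17 - 47 = 2025 - 64 ≡ 0; y = λ·(17 - 0) - 31 ≡ 45. → (0, 45)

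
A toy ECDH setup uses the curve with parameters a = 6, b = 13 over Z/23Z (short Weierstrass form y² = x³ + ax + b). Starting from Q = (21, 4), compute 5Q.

Repeated addition: build up to 5Q.
2Q: tangent at (21, 4): λ = (3·21² + 6)/(2·4) ≡ 18/8. 8⁻¹ ≡ 3 (mod 23), so λ ≡ 18·3 ≡ 8.
  x = λ² - 21 - 21 = 64 - 42 ≡ 22; y = λ·(21 - 22) - 4 ≡ 11. → (22, 11)
3Q: (22, 11) + (21, 4). λ = (4 - 11)/(21 - 22) ≡ 16/22 mod 23. 22⁻¹ ≡ 22 (mod 23) since 22·22 = 484 ≡ 1, so λ ≡ 7.
  x = λ² - 22 - 21 = 49 - 43 ≡ 6; y = λ·(22 - 6) - 11 ≡ 9. → (6, 9)
4Q: (6, 9) + (21, 4). λ = (4 - 9)/(21 - 6) ≡ 18/15 mod 23. 15⁻¹ ≡ 20 (mod 23) since 15·20 = 300 ≡ 1, so λ ≡ 15.
  x = λ² - 6 - 21 = 225 - 27 ≡ 14; y = λ·(6 - 14) - 9 ≡ 9. → (14, 9)
5Q: (14, 9) + (21, 4). λ = (4 - 9)/(21 - 14) ≡ 18/7 mod 23. 7⁻¹ ≡ 10 (mod 23), so λ ≡ 19.
  x = λ² - 14 - 21 = 361 - 35 ≡ 4; y = λ·(14 - 4) - 9 ≡ 20. → (4, 20)

(4, 20)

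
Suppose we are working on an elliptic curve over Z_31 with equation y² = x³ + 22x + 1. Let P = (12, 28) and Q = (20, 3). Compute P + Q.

(12, 28) + (20, 3). λ = (3 - 28)/(20 - 12) ≡ 6/8 mod 31. 8⁻¹ ≡ 4 (mod 31) since 8·4 = 32 ≡ 1, so λ ≡ 24.
  x = λ² - 12 - 20 = 576 - 32 ≡ 17; y = λ·(12 - 17) - 28 ≡ 7. → (17, 7)

(17, 7)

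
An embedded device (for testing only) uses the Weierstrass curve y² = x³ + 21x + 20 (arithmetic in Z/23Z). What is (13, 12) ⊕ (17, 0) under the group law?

(2, 1)

(13, 12) + (17, 0). λ = (0 - 12)/(17 - 13) ≡ 11/4 mod 23. 4⁻¹ ≡ 6 (mod 23), so λ ≡ 20.
  x = λ² - 13 - 17 = 400 - 30 ≡ 2; y = λ·(13 - 2) - 12 ≡ 1. → (2, 1)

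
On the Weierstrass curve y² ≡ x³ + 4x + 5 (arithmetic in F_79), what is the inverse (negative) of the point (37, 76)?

(37, 3)

-(37, 76) = (37, -76 mod 79) = (37, 3).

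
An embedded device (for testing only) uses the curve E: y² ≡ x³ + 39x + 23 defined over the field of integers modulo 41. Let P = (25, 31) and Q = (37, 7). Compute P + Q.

(24, 8)

(25, 31) + (37, 7). λ = (7 - 31)/(37 - 25) ≡ 17/12 mod 41. 12⁻¹ ≡ 24 (mod 41) since 12·24 = 288 ≡ 1, so λ ≡ 39.
  x = λ² - 25 - 37 = 1521 - 62 ≡ 24; y = λ·(25 - 24) - 31 ≡ 8. → (24, 8)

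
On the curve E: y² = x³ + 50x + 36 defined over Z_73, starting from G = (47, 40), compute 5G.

Double-and-add on 5 = (101)₂. Start with G = (47, 40) for the leading 1-bit.
double: tangent at (47, 40): λ = (3·47² + 50)/(2·40) ≡ 34/7. 7⁻¹ ≡ 21 (mod 73) since 7·21 = 147 ≡ 1, so λ ≡ 34·21 ≡ 57.
  x = λ² - 47 - 47 = 3249 - 94 ≡ 16; y = λ·(47 - 16) - 40 ≡ 48. → (16, 48)
double: tangent at (16, 48): λ = (3·16² + 50)/(2·48) ≡ 15/23. 23⁻¹ ≡ 54 (mod 73), so λ ≡ 15·54 ≡ 7.
  x = λ² - 16 - 16 = 49 - 32 ≡ 17; y = λ·(16 - 17) - 48 ≡ 18. → (17, 18)
add G: (17, 18) + (47, 40). λ = (40 - 18)/(47 - 17) ≡ 22/30 mod 73. 30⁻¹ ≡ 56 (mod 73) since 30·56 = 1680 ≡ 1, so λ ≡ 64.
  x = λ² - 17 - 47 = 4096 - 64 ≡ 17; y = λ·(17 - 17) - 18 ≡ 55. → (17, 55)

(17, 55)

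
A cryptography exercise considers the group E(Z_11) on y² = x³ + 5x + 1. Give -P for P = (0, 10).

-(0, 10) = (0, -10 mod 11) = (0, 1).

(0, 1)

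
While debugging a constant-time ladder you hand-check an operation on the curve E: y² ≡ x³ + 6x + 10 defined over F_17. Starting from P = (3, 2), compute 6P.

Double-and-add on 6 = (110)₂. Start with P = (3, 2) for the leading 1-bit.
double: tangent at (3, 2): λ = (3·3² + 6)/(2·2) ≡ 16/4. 4⁻¹ ≡ 13 (mod 17) since 4·13 = 52 ≡ 1, so λ ≡ 16·13 ≡ 4.
  x = λ² - 3 - 3 = 16 - 6 ≡ 10; y = λ·(3 - 10) - 2 ≡ 4. → (10, 4)
add P: (10, 4) + (3, 2). λ = (2 - 4)/(3 - 10) ≡ 15/10 mod 17. 10⁻¹ ≡ 12 (mod 17), so λ ≡ 10.
  x = λ² - 10 - 3 = 100 - 13 ≡ 2; y = λ·(10 - 2) - 4 ≡ 8. → (2, 8)
double: tangent at (2, 8): λ = (3·2² + 6)/(2·8) ≡ 1/16. 16⁻¹ ≡ 16 (mod 17), so λ ≡ 1·16 ≡ 16.
  x = λ² - 2 - 2 = 256 - 4 ≡ 14; y = λ·(2 - 14) - 8 ≡ 4. → (14, 4)

(14, 4)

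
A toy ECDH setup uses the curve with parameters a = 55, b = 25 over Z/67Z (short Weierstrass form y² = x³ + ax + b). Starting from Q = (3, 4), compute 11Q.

(5, 36)

Repeated addition: build up to 11Q.
2Q: tangent at (3, 4): λ = (3·3² + 55)/(2·4) ≡ 15/8. 8⁻¹ ≡ 42 (mod 67) since 8·42 = 336 ≡ 1, so λ ≡ 15·42 ≡ 27.
  x = λ² - 3 - 3 = 729 - 6 ≡ 53; y = λ·(3 - 53) - 4 ≡ 53. → (53, 53)
3Q: (53, 53) + (3, 4). λ = (4 - 53)/(3 - 53) ≡ 18/17 mod 67. 17⁻¹ ≡ 4 (mod 67) since 17·4 = 68 ≡ 1, so λ ≡ 5.
  x = λ² - 53 - 3 = 25 - 56 ≡ 36; y = λ·(53 - 36) - 53 ≡ 32. → (36, 32)
4Q: (36, 32) + (3, 4). λ = (4 - 32)/(3 - 36) ≡ 39/34 mod 67. 34⁻¹ ≡ 2 (mod 67) since 34·2 = 68 ≡ 1, so λ ≡ 11.
  x = λ² - 36 - 3 = 121 - 39 ≡ 15; y = λ·(36 - 15) - 32 ≡ 65. → (15, 65)
5Q: (15, 65) + (3, 4). λ = (4 - 65)/(3 - 15) ≡ 6/55 mod 67. 55⁻¹ ≡ 39 (mod 67), so λ ≡ 33.
  x = λ² - 15 - 3 = 1089 - 18 ≡ 66; y = λ·(15 - 66) - 65 ≡ 61. → (66, 61)
6Q: (66, 61) + (3, 4). λ = (4 - 61)/(3 - 66) ≡ 10/4 mod 67. 4⁻¹ ≡ 17 (mod 67), so λ ≡ 36.
  x = λ² - 66 - 3 = 1296 - 69 ≡ 21; y = λ·(66 - 21) - 61 ≡ 18. → (21, 18)
7Q: (21, 18) + (3, 4). λ = (4 - 18)/(3 - 21) ≡ 53/49 mod 67. 49⁻¹ ≡ 26 (mod 67), so λ ≡ 38.
  x = λ² - 21 - 3 = 1444 - 24 ≡ 13; y = λ·(21 - 13) - 18 ≡ 18. → (13, 18)
8Q: (13, 18) + (3, 4). λ = (4 - 18)/(3 - 13) ≡ 53/57 mod 67. 57⁻¹ ≡ 20 (mod 67), so λ ≡ 55.
  x = λ² - 13 - 3 = 3025 - 16 ≡ 61; y = λ·(13 - 61) - 18 ≡ 22. → (61, 22)
9Q: (61, 22) + (3, 4). λ = (4 - 22)/(3 - 61) ≡ 49/9 mod 67. 9⁻¹ ≡ 15 (mod 67) since 9·15 = 135 ≡ 1, so λ ≡ 65.
  x = λ² - 61 - 3 = 4225 - 64 ≡ 7; y = λ·(61 - 7) - 22 ≡ 4. → (7, 4)
10Q: (7, 4) + (3, 4). λ = (4 - 4)/(3 - 7) ≡ 0/63 mod 67. 63⁻¹ ≡ 50 (mod 67) since 63·50 = 3150 ≡ 1, so λ ≡ 0.
  x = λ² - 7 - 3 = 0 - 10 ≡ 57; y = λ·(7 - 57) - 4 ≡ 63. → (57, 63)
11Q: (57, 63) + (3, 4). λ = (4 - 63)/(3 - 57) ≡ 8/13 mod 67. 13⁻¹ ≡ 31 (mod 67) since 13·31 = 403 ≡ 1, so λ ≡ 47.
  x = λ² - 57 - 3 = 2209 - 60 ≡ 5; y = λ·(57 - 5) - 63 ≡ 36. → (5, 36)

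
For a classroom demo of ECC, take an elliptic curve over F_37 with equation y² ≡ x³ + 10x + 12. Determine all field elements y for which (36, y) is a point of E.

x³ + 10x + 12 = 47028 ≡ 1 (mod 37).
Square roots of 1 mod 37: 1 and 36 (since 1² = 1 ≡ 1).

1, 36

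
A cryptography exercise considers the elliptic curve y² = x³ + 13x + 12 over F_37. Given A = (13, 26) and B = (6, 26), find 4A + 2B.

(32, 9)

First 4A:
Repeated addition: build up to 4A.
2A: tangent at (13, 26): λ = (3·13² + 13)/(2·26) ≡ 2/15. 15⁻¹ ≡ 5 (mod 37) since 15·5 = 75 ≡ 1, so λ ≡ 2·5 ≡ 10.
  x = λ² - 13 - 13 = 100 - 26 ≡ 0; y = λ·(13 - 0) - 26 ≡ 30. → (0, 30)
3A: (0, 30) + (13, 26). λ = (26 - 30)/(13 - 0) ≡ 33/13 mod 37. 13⁻¹ ≡ 20 (mod 37), so λ ≡ 31.
  x = λ² - 0 - 13 = 961 - 13 ≡ 23; y = λ·(0 - 23) - 30 ≡ 34. → (23, 34)
4A: (23, 34) + (13, 26). λ = (26 - 34)/(13 - 23) ≡ 29/27 mod 37. 27⁻¹ ≡ 11 (mod 37) since 27·11 = 297 ≡ 1, so λ ≡ 23.
  x = λ² - 23 - 13 = 529 - 36 ≡ 12; y = λ·(23 - 12) - 34 ≡ 34. → (12, 34)
4A = (12, 34).
Next 2B:
Repeated addition: build up to 2B.
2B: tangent at (6, 26): λ = (3·6² + 13)/(2·26) ≡ 10/15. 15⁻¹ ≡ 5 (mod 37), so λ ≡ 10·5 ≡ 13.
  x = λ² - 6 - 6 = 169 - 12 ≡ 9; y = λ·(6 - 9) - 26 ≡ 9. → (9, 9)
2B = (9, 9).
Finally 4A + 2B:
(12, 34) + (9, 9). λ = (9 - 34)/(9 - 12) ≡ 12/34 mod 37. 34⁻¹ ≡ 12 (mod 37), so λ ≡ 33.
  x = λ² - 12 - 9 = 1089 - 21 ≡ 32; y = λ·(12 - 32) - 34 ≡ 9. → (32, 9)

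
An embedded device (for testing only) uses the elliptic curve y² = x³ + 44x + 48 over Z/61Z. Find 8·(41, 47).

Write P = (41, 47).
Repeated addition: build up to 8P.
2P: tangent at (41, 47): λ = (3·41² + 44)/(2·47) ≡ 24/33. 33⁻¹ ≡ 37 (mod 61), so λ ≡ 24·37 ≡ 34.
  x = λ² - 41 - 41 = 1156 - 82 ≡ 37; y = λ·(41 - 37) - 47 ≡ 28. → (37, 28)
3P: (37, 28) + (41, 47). λ = (47 - 28)/(41 - 37) ≡ 19/4 mod 61. 4⁻¹ ≡ 46 (mod 61) since 4·46 = 184 ≡ 1, so λ ≡ 20.
  x = λ² - 37 - 41 = 400 - 78 ≡ 17; y = λ·(37 - 17) - 28 ≡ 6. → (17, 6)
4P: (17, 6) + (41, 47). λ = (47 - 6)/(41 - 17) ≡ 41/24 mod 61. 24⁻¹ ≡ 28 (mod 61) since 24·28 = 672 ≡ 1, so λ ≡ 50.
  x = λ² - 17 - 41 = 2500 - 58 ≡ 2; y = λ·(17 - 2) - 6 ≡ 12. → (2, 12)
5P: (2, 12) + (41, 47). λ = (47 - 12)/(41 - 2) ≡ 35/39 mod 61. 39⁻¹ ≡ 36 (mod 61) since 39·36 = 1404 ≡ 1, so λ ≡ 40.
  x = λ² - 2 - 41 = 1600 - 43 ≡ 32; y = λ·(2 - 32) - 12 ≡ 8. → (32, 8)
6P: (32, 8) + (41, 47). λ = (47 - 8)/(41 - 32) ≡ 39/9 mod 61. 9⁻¹ ≡ 34 (mod 61), so λ ≡ 45.
  x = λ² - 32 - 41 = 2025 - 73 ≡ 0; y = λ·(32 - 0) - 8 ≡ 29. → (0, 29)
7P: (0, 29) + (41, 47). λ = (47 - 29)/(41 - 0) ≡ 18/41 mod 61. 41⁻¹ ≡ 3 (mod 61), so λ ≡ 54.
  x = λ² - 0 - 41 = 2916 - 41 ≡ 8; y = λ·(0 - 8) - 29 ≡ 27. → (8, 27)
8P: (8, 27) + (41, 47). λ = (47 - 27)/(41 - 8) ≡ 20/33 mod 61. 33⁻¹ ≡ 37 (mod 61), so λ ≡ 8.
  x = λ² - 8 - 41 = 64 - 49 ≡ 15; y = λ·(8 - 15) - 27 ≡ 39. → (15, 39)

(15, 39)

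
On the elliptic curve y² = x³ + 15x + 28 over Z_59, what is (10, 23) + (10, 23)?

tangent at (10, 23): λ = (3·10² + 15)/(2·23) ≡ 20/46. 46⁻¹ ≡ 9 (mod 59), so λ ≡ 20·9 ≡ 3.
  x = λ² - 10 - 10 = 9 - 20 ≡ 48; y = λ·(10 - 48) - 23 ≡ 40. → (48, 40)

(48, 40)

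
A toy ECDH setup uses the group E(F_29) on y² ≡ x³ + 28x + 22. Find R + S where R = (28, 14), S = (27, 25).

(28, 14) + (27, 25). λ = (25 - 14)/(27 - 28) ≡ 11/28 mod 29. 28⁻¹ ≡ 28 (mod 29) since 28·28 = 784 ≡ 1, so λ ≡ 18.
  x = λ² - 28 - 27 = 324 - 55 ≡ 8; y = λ·(28 - 8) - 14 ≡ 27. → (8, 27)

(8, 27)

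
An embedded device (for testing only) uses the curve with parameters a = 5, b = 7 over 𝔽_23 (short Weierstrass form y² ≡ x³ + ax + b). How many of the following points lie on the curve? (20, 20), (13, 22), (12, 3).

(20, 20): 20² ≡ 9, rhs ≡ 11 → off.
(13, 22): 22² ≡ 1, rhs ≡ 15 → off.
(12, 3): 3² ≡ 9, rhs ≡ 1 → off.

0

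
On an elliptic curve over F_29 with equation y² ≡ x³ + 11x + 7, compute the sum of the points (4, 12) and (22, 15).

(4, 12) + (22, 15). λ = (15 - 12)/(22 - 4) ≡ 3/18 mod 29. 18⁻¹ ≡ 21 (mod 29) since 18·21 = 378 ≡ 1, so λ ≡ 5.
  x = λ² - 4 - 22 = 25 - 26 ≡ 28; y = λ·(4 - 28) - 12 ≡ 13. → (28, 13)

(28, 13)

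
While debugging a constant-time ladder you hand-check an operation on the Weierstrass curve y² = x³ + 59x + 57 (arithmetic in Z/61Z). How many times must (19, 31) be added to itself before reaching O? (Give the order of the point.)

12

2P: tangent at (19, 31): λ = (3·19² + 59)/(2·31) ≡ 44/1. 1⁻¹ ≡ 1 (mod 61) since 1·1 = 1 ≡ 1, so λ ≡ 44·1 ≡ 44.
  x = λ² - 19 - 19 = 1936 - 38 ≡ 7; y = λ·(19 - 7) - 31 ≡ 9. → (7, 9)
3P: (7, 9) + (19, 31). λ = (31 - 9)/(19 - 7) ≡ 22/12 mod 61. 12⁻¹ ≡ 56 (mod 61), so λ ≡ 12.
  x = λ² - 7 - 19 = 144 - 26 ≡ 57; y = λ·(7 - 57) - 9 ≡ 1. → (57, 1)
4P: (57, 1) + (19, 31). λ = (31 - 1)/(19 - 57) ≡ 30/23 mod 61. 23⁻¹ ≡ 8 (mod 61) since 23·8 = 184 ≡ 1, so λ ≡ 57.
  x = λ² - 57 - 19 = 3249 - 76 ≡ 1; y = λ·(57 - 1) - 1 ≡ 19. → (1, 19)
5P: (1, 19) + (19, 31). λ = (31 - 19)/(19 - 1) ≡ 12/18 mod 61. 18⁻¹ ≡ 17 (mod 61), so λ ≡ 21.
  x = λ² - 1 - 19 = 441 - 20 ≡ 55; y = λ·(1 - 55) - 19 ≡ 6. → (55, 6)
6P: (55, 6) + (19, 31). λ = (31 - 6)/(19 - 55) ≡ 25/25 mod 61. 25⁻¹ ≡ 22 (mod 61) since 25·22 = 550 ≡ 1, so λ ≡ 1.
  x = λ² - 55 - 19 = 1 - 74 ≡ 49; y = λ·(55 - 49) - 6 ≡ 0. → (49, 0)
7P: (49, 0) + (19, 31). λ = (31 - 0)/(19 - 49) ≡ 31/31 mod 61. 31⁻¹ ≡ 2 (mod 61), so λ ≡ 1.
  x = λ² - 49 - 19 = 1 - 68 ≡ 55; y = λ·(49 - 55) - 0 ≡ 55. → (55, 55)
8P: (55, 55) + (19, 31). λ = (31 - 55)/(19 - 55) ≡ 37/25 mod 61. 25⁻¹ ≡ 22 (mod 61), so λ ≡ 21.
  x = λ² - 55 - 19 = 441 - 74 ≡ 1; y = λ·(55 - 1) - 55 ≡ 42. → (1, 42)
9P: (1, 42) + (19, 31). λ = (31 - 42)/(19 - 1) ≡ 50/18 mod 61. 18⁻¹ ≡ 17 (mod 61) since 18·17 = 306 ≡ 1, so λ ≡ 57.
  x = λ² - 1 - 19 = 3249 - 20 ≡ 57; y = λ·(1 - 57) - 42 ≡ 60. → (57, 60)
10P: (57, 60) + (19, 31). λ = (31 - 60)/(19 - 57) ≡ 32/23 mod 61. 23⁻¹ ≡ 8 (mod 61), so λ ≡ 12.
  x = λ² - 57 - 19 = 144 - 76 ≡ 7; y = λ·(57 - 7) - 60 ≡ 52. → (7, 52)
11P: (7, 52) + (19, 31). λ = (31 - 52)/(19 - 7) ≡ 40/12 mod 61. 12⁻¹ ≡ 56 (mod 61) since 12·56 = 672 ≡ 1, so λ ≡ 44.
  x = λ² - 7 - 19 = 1936 - 26 ≡ 19; y = λ·(7 - 19) - 52 ≡ 30. → (19, 30)
12P: (19, 30) + (19, 31): same x and y₁ ≡ -y₂, so the sum is O.
12P = O, so the order is 12.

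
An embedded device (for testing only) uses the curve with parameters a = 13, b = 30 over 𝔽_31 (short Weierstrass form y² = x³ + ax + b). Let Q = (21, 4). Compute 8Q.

Repeated addition: build up to 8Q.
2Q: tangent at (21, 4): λ = (3·21² + 13)/(2·4) ≡ 3/8. 8⁻¹ ≡ 4 (mod 31), so λ ≡ 3·4 ≡ 12.
  x = λ² - 21 - 21 = 144 - 42 ≡ 9; y = λ·(21 - 9) - 4 ≡ 16. → (9, 16)
3Q: (9, 16) + (21, 4). λ = (4 - 16)/(21 - 9) ≡ 19/12 mod 31. 12⁻¹ ≡ 13 (mod 31) since 12·13 = 156 ≡ 1, so λ ≡ 30.
  x = λ² - 9 - 21 = 900 - 30 ≡ 2; y = λ·(9 - 2) - 16 ≡ 8. → (2, 8)
4Q: (2, 8) + (21, 4). λ = (4 - 8)/(21 - 2) ≡ 27/19 mod 31. 19⁻¹ ≡ 18 (mod 31), so λ ≡ 21.
  x = λ² - 2 - 21 = 441 - 23 ≡ 15; y = λ·(2 - 15) - 8 ≡ 29. → (15, 29)
5Q: (15, 29) + (21, 4). λ = (4 - 29)/(21 - 15) ≡ 6/6 mod 31. 6⁻¹ ≡ 26 (mod 31), so λ ≡ 1.
  x = λ² - 15 - 21 = 1 - 36 ≡ 27; y = λ·(15 - 27) - 29 ≡ 21. → (27, 21)
6Q: (27, 21) + (21, 4). λ = (4 - 21)/(21 - 27) ≡ 14/25 mod 31. 25⁻¹ ≡ 5 (mod 31), so λ ≡ 8.
  x = λ² - 27 - 21 = 64 - 48 ≡ 16; y = λ·(27 - 16) - 21 ≡ 5. → (16, 5)
7Q: (16, 5) + (21, 4). λ = (4 - 5)/(21 - 16) ≡ 30/5 mod 31. 5⁻¹ ≡ 25 (mod 31) since 5·25 = 125 ≡ 1, so λ ≡ 6.
  x = λ² - 16 - 21 = 36 - 37 ≡ 30; y = λ·(16 - 30) - 5 ≡ 4. → (30, 4)
8Q: (30, 4) + (21, 4). λ = (4 - 4)/(21 - 30) ≡ 0/22 mod 31. 22⁻¹ ≡ 24 (mod 31), so λ ≡ 0.
  x = λ² - 30 - 21 = 0 - 51 ≡ 11; y = λ·(30 - 11) - 4 ≡ 27. → (11, 27)

(11, 27)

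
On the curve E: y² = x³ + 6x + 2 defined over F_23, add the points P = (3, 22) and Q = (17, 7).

(3, 22) + (17, 7). λ = (7 - 22)/(17 - 3) ≡ 8/14 mod 23. 14⁻¹ ≡ 5 (mod 23), so λ ≡ 17.
  x = λ² - 3 - 17 = 289 - 20 ≡ 16; y = λ·(3 - 16) - 22 ≡ 10. → (16, 10)

(16, 10)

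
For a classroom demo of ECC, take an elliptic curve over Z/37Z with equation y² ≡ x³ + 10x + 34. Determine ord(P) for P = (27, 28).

3

2P: tangent at (27, 28): λ = (3·27² + 10)/(2·28) ≡ 14/19. 19⁻¹ ≡ 2 (mod 37) since 19·2 = 38 ≡ 1, so λ ≡ 14·2 ≡ 28.
  x = λ² - 27 - 27 = 784 - 54 ≡ 27; y = λ·(27 - 27) - 28 ≡ 9. → (27, 9)
3P: (27, 9) + (27, 28): same x and y₁ ≡ -y₂, so the sum is 𝒪.
3P = 𝒪, so the order is 3.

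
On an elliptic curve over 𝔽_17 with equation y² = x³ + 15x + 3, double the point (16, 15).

(1, 11)

tangent at (16, 15): λ = (3·16² + 15)/(2·15) ≡ 1/13. 13⁻¹ ≡ 4 (mod 17), so λ ≡ 1·4 ≡ 4.
  x = λ² - 16 - 16 = 16 - 32 ≡ 1; y = λ·(16 - 1) - 15 ≡ 11. → (1, 11)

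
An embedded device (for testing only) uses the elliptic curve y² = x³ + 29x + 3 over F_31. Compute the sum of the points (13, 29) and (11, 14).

(9, 1)

(13, 29) + (11, 14). λ = (14 - 29)/(11 - 13) ≡ 16/29 mod 31. 29⁻¹ ≡ 15 (mod 31), so λ ≡ 23.
  x = λ² - 13 - 11 = 529 - 24 ≡ 9; y = λ·(13 - 9) - 29 ≡ 1. → (9, 1)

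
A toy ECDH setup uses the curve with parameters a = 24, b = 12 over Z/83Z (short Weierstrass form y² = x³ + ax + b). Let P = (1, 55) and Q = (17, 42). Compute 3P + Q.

(13, 23)

First 3P:
Repeated addition: build up to 3P.
2P: tangent at (1, 55): λ = (3·1² + 24)/(2·55) ≡ 27/27. 27⁻¹ ≡ 40 (mod 83), so λ ≡ 27·40 ≡ 1.
  x = λ² - 1 - 1 = 1 - 2 ≡ 82; y = λ·(1 - 82) - 55 ≡ 30. → (82, 30)
3P: (82, 30) + (1, 55). λ = (55 - 30)/(1 - 82) ≡ 25/2 mod 83. 2⁻¹ ≡ 42 (mod 83) since 2·42 = 84 ≡ 1, so λ ≡ 54.
  x = λ² - 82 - 1 = 2916 - 83 ≡ 11; y = λ·(82 - 11) - 30 ≡ 69. → (11, 69)
3P = (11, 69).
Finally 3P + Q:
(11, 69) + (17, 42). λ = (42 - 69)/(17 - 11) ≡ 56/6 mod 83. 6⁻¹ ≡ 14 (mod 83) since 6·14 = 84 ≡ 1, so λ ≡ 37.
  x = λ² - 11 - 17 = 1369 - 28 ≡ 13; y = λ·(11 - 13) - 69 ≡ 23. → (13, 23)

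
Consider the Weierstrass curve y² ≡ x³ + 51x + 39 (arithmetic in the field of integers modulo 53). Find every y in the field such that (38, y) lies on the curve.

x³ + 51x + 39 = 56849 ≡ 33 (mod 53).
33 is a non-residue mod 53; no y exists.

none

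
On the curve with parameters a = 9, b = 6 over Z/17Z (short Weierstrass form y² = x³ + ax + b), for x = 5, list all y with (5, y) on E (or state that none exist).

none

x³ + 9x + 6 = 176 ≡ 6 (mod 17).
6 is a non-residue mod 17; no y exists.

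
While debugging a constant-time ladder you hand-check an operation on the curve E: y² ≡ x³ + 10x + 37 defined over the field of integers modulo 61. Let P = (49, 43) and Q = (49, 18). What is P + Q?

The two points share x = 49 and their y-coordinates satisfy 43 + 18 ≡ 0 (mod 61), so they are inverses. Their sum is ∞.

O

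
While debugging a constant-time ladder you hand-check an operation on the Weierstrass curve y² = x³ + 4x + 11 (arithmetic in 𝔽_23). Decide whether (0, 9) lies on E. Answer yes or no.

no

y² = 9² ≡ 12; x³ + 4x + 11 = 11 ≡ 11 (mod 23). 12 ≠ 11.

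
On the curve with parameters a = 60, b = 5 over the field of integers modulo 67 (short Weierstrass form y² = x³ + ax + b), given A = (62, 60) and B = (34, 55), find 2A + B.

(22, 28)

First 2A:
Repeated addition: build up to 2A.
2A: tangent at (62, 60): λ = (3·62² + 60)/(2·60) ≡ 1/53. 53⁻¹ ≡ 43 (mod 67), so λ ≡ 1·43 ≡ 43.
  x = λ² - 62 - 62 = 1849 - 124 ≡ 50; y = λ·(62 - 50) - 60 ≡ 54. → (50, 54)
2A = (50, 54).
Finally 2A + B:
(50, 54) + (34, 55). λ = (55 - 54)/(34 - 50) ≡ 1/51 mod 67. 51⁻¹ ≡ 46 (mod 67), so λ ≡ 46.
  x = λ² - 50 - 34 = 2116 - 84 ≡ 22; y = λ·(50 - 22) - 54 ≡ 28. → (22, 28)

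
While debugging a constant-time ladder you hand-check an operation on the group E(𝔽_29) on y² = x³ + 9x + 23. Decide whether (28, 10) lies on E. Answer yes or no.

yes

y² = 10² ≡ 13; x³ + 9x + 23 = 22227 ≡ 13 (mod 29). 13 = 13.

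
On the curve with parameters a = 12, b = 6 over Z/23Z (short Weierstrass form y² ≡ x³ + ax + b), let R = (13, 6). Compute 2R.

(6, 15)

tangent at (13, 6): λ = (3·13² + 12)/(2·6) ≡ 13/12. 12⁻¹ ≡ 2 (mod 23), so λ ≡ 13·2 ≡ 3.
  x = λ² - 13 - 13 = 9 - 26 ≡ 6; y = λ·(13 - 6) - 6 ≡ 15. → (6, 15)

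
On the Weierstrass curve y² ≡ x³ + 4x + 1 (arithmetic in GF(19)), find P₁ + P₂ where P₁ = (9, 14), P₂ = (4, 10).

(15, 4)

(9, 14) + (4, 10). λ = (10 - 14)/(4 - 9) ≡ 15/14 mod 19. 14⁻¹ ≡ 15 (mod 19) since 14·15 = 210 ≡ 1, so λ ≡ 16.
  x = λ² - 9 - 4 = 256 - 13 ≡ 15; y = λ·(9 - 15) - 14 ≡ 4. → (15, 4)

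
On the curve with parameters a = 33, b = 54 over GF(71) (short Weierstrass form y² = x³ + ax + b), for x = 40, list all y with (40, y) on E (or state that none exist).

14, 57

x³ + 33x + 54 = 65374 ≡ 54 (mod 71).
Square roots of 54 mod 71: 14 and 57 (since 14² = 196 ≡ 54).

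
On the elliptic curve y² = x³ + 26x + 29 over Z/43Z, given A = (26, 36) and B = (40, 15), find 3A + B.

First 3A:
Repeated addition: build up to 3A.
2A: tangent at (26, 36): λ = (3·26² + 26)/(2·36) ≡ 33/29. 29⁻¹ ≡ 3 (mod 43) since 29·3 = 87 ≡ 1, so λ ≡ 33·3 ≡ 13.
  x = λ² - 26 - 26 = 169 - 52 ≡ 31; y = λ·(26 - 31) - 36 ≡ 28. → (31, 28)
3A: (31, 28) + (26, 36). λ = (36 - 28)/(26 - 31) ≡ 8/38 mod 43. 38⁻¹ ≡ 17 (mod 43) since 38·17 = 646 ≡ 1, so λ ≡ 7.
  x = λ² - 31 - 26 = 49 - 57 ≡ 35; y = λ·(31 - 35) - 28 ≡ 30. → (35, 30)
3A = (35, 30).
Finally 3A + B:
(35, 30) + (40, 15). λ = (15 - 30)/(40 - 35) ≡ 28/5 mod 43. 5⁻¹ ≡ 26 (mod 43), so λ ≡ 40.
  x = λ² - 35 - 40 = 1600 - 75 ≡ 20; y = λ·(35 - 20) - 30 ≡ 11. → (20, 11)

(20, 11)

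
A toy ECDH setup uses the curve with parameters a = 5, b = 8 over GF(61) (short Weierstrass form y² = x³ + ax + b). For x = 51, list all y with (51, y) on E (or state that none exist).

19, 42

x³ + 5x + 8 = 132914 ≡ 56 (mod 61).
Square roots of 56 mod 61: 19 and 42 (since 19² = 361 ≡ 56).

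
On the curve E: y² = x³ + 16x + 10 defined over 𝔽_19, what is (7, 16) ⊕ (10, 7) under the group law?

(7, 16) + (10, 7). λ = (7 - 16)/(10 - 7) ≡ 10/3 mod 19. 3⁻¹ ≡ 13 (mod 19) since 3·13 = 39 ≡ 1, so λ ≡ 16.
  x = λ² - 7 - 10 = 256 - 17 ≡ 11; y = λ·(7 - 11) - 16 ≡ 15. → (11, 15)

(11, 15)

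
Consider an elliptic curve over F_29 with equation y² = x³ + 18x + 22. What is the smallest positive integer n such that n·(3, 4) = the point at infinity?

5

2P: tangent at (3, 4): λ = (3·3² + 18)/(2·4) ≡ 16/8. 8⁻¹ ≡ 11 (mod 29), so λ ≡ 16·11 ≡ 2.
  x = λ² - 3 - 3 = 4 - 6 ≡ 27; y = λ·(3 - 27) - 4 ≡ 6. → (27, 6)
3P: (27, 6) + (3, 4). λ = (4 - 6)/(3 - 27) ≡ 27/5 mod 29. 5⁻¹ ≡ 6 (mod 29), so λ ≡ 17.
  x = λ² - 27 - 3 = 289 - 30 ≡ 27; y = λ·(27 - 27) - 6 ≡ 23. → (27, 23)
4P: (27, 23) + (3, 4). λ = (4 - 23)/(3 - 27) ≡ 10/5 mod 29. 5⁻¹ ≡ 6 (mod 29), so λ ≡ 2.
  x = λ² - 27 - 3 = 4 - 30 ≡ 3; y = λ·(27 - 3) - 23 ≡ 25. → (3, 25)
5P: (3, 25) + (3, 4): same x and y₁ ≡ -y₂, so the sum is the point at infinity.
5P = the point at infinity, so the order is 5.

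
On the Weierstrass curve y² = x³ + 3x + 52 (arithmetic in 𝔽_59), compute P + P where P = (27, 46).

tangent at (27, 46): λ = (3·27² + 3)/(2·46) ≡ 7/33. 33⁻¹ ≡ 34 (mod 59) since 33·34 = 1122 ≡ 1, so λ ≡ 7·34 ≡ 2.
  x = λ² - 27 - 27 = 4 - 54 ≡ 9; y = λ·(27 - 9) - 46 ≡ 49. → (9, 49)

(9, 49)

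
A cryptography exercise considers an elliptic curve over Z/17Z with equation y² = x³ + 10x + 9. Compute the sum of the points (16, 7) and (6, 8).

(16, 7) + (6, 8). λ = (8 - 7)/(6 - 16) ≡ 1/7 mod 17. 7⁻¹ ≡ 5 (mod 17), so λ ≡ 5.
  x = λ² - 16 - 6 = 25 - 22 ≡ 3; y = λ·(16 - 3) - 7 ≡ 7. → (3, 7)

(3, 7)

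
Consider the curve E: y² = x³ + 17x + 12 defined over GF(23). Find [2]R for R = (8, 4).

tangent at (8, 4): λ = (3·8² + 17)/(2·4) ≡ 2/8. 8⁻¹ ≡ 3 (mod 23) since 8·3 = 24 ≡ 1, so λ ≡ 2·3 ≡ 6.
  x = λ² - 8 - 8 = 36 - 16 ≡ 20; y = λ·(8 - 20) - 4 ≡ 16. → (20, 16)

(20, 16)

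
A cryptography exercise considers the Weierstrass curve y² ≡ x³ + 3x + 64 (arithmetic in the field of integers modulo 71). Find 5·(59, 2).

Write P = (59, 2).
Repeated addition: build up to 5P.
2P: tangent at (59, 2): λ = (3·59² + 3)/(2·2) ≡ 9/4. 4⁻¹ ≡ 18 (mod 71) since 4·18 = 72 ≡ 1, so λ ≡ 9·18 ≡ 20.
  x = λ² - 59 - 59 = 400 - 118 ≡ 69; y = λ·(59 - 69) - 2 ≡ 11. → (69, 11)
3P: (69, 11) + (59, 2). λ = (2 - 11)/(59 - 69) ≡ 62/61 mod 71. 61⁻¹ ≡ 7 (mod 71) since 61·7 = 427 ≡ 1, so λ ≡ 8.
  x = λ² - 69 - 59 = 64 - 128 ≡ 7; y = λ·(69 - 7) - 11 ≡ 59. → (7, 59)
4P: (7, 59) + (59, 2). λ = (2 - 59)/(59 - 7) ≡ 14/52 mod 71. 52⁻¹ ≡ 56 (mod 71) since 52·56 = 2912 ≡ 1, so λ ≡ 3.
  x = λ² - 7 - 59 = 9 - 66 ≡ 14; y = λ·(7 - 14) - 59 ≡ 62. → (14, 62)
5P: (14, 62) + (59, 2). λ = (2 - 62)/(59 - 14) ≡ 11/45 mod 71. 45⁻¹ ≡ 30 (mod 71), so λ ≡ 46.
  x = λ² - 14 - 59 = 2116 - 73 ≡ 55; y = λ·(14 - 55) - 62 ≡ 40. → (55, 40)

(55, 40)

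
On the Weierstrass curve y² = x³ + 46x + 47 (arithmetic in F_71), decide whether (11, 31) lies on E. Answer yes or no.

yes

y² = 31² ≡ 38; x³ + 46x + 47 = 1884 ≡ 38 (mod 71). 38 = 38.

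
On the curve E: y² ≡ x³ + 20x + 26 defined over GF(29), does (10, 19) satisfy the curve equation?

no

y² = 19² ≡ 13; x³ + 20x + 26 = 1226 ≡ 8 (mod 29). 13 ≠ 8.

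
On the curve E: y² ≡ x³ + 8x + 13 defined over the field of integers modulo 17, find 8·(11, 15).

(11, 15)

Write Q = (11, 15).
Repeated addition: build up to 8Q.
2Q: tangent at (11, 15): λ = (3·11² + 8)/(2·15) ≡ 14/13. 13⁻¹ ≡ 4 (mod 17), so λ ≡ 14·4 ≡ 5.
  x = λ² - 11 - 11 = 25 - 22 ≡ 3; y = λ·(11 - 3) - 15 ≡ 8. → (3, 8)
3Q: (3, 8) + (11, 15). λ = (15 - 8)/(11 - 3) ≡ 7/8 mod 17. 8⁻¹ ≡ 15 (mod 17), so λ ≡ 3.
  x = λ² - 3 - 11 = 9 - 14 ≡ 12; y = λ·(3 - 12) - 8 ≡ 16. → (12, 16)
4Q: (12, 16) + (11, 15). λ = (15 - 16)/(11 - 12) ≡ 16/16 mod 17. 16⁻¹ ≡ 16 (mod 17) since 16·16 = 256 ≡ 1, so λ ≡ 1.
  x = λ² - 12 - 11 = 1 - 23 ≡ 12; y = λ·(12 - 12) - 16 ≡ 1. → (12, 1)
5Q: (12, 1) + (11, 15). λ = (15 - 1)/(11 - 12) ≡ 14/16 mod 17. 16⁻¹ ≡ 16 (mod 17), so λ ≡ 3.
  x = λ² - 12 - 11 = 9 - 23 ≡ 3; y = λ·(12 - 3) - 1 ≡ 9. → (3, 9)
6Q: (3, 9) + (11, 15). λ = (15 - 9)/(11 - 3) ≡ 6/8 mod 17. 8⁻¹ ≡ 15 (mod 17) since 8·15 = 120 ≡ 1, so λ ≡ 5.
  x = λ² - 3 - 11 = 25 - 14 ≡ 11; y = λ·(3 - 11) - 9 ≡ 2. → (11, 2)
7Q: (11, 2) + (11, 15): same x and y₁ ≡ -y₂, so the sum is O.
8Q: O + (11, 15) = (11, 15) (identity).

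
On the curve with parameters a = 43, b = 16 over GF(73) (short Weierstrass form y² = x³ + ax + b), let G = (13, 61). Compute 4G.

Repeated addition: build up to 4G.
2G: tangent at (13, 61): λ = (3·13² + 43)/(2·61) ≡ 39/49. 49⁻¹ ≡ 3 (mod 73), so λ ≡ 39·3 ≡ 44.
  x = λ² - 13 - 13 = 1936 - 26 ≡ 12; y = λ·(13 - 12) - 61 ≡ 56. → (12, 56)
3G: (12, 56) + (13, 61). λ = (61 - 56)/(13 - 12) ≡ 5/1 mod 73. 1⁻¹ ≡ 1 (mod 73) since 1·1 = 1 ≡ 1, so λ ≡ 5.
  x = λ² - 12 - 13 = 25 - 25 ≡ 0; y = λ·(12 - 0) - 56 ≡ 4. → (0, 4)
4G: (0, 4) + (13, 61). λ = (61 - 4)/(13 - 0) ≡ 57/13 mod 73. 13⁻¹ ≡ 45 (mod 73), so λ ≡ 10.
  x = λ² - 0 - 13 = 100 - 13 ≡ 14; y = λ·(0 - 14) - 4 ≡ 2. → (14, 2)

(14, 2)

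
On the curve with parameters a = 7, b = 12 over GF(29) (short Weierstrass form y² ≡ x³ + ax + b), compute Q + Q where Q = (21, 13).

(21, 16)

tangent at (21, 13): λ = (3·21² + 7)/(2·13) ≡ 25/26. 26⁻¹ ≡ 19 (mod 29), so λ ≡ 25·19 ≡ 11.
  x = λ² - 21 - 21 = 121 - 42 ≡ 21; y = λ·(21 - 21) - 13 ≡ 16. → (21, 16)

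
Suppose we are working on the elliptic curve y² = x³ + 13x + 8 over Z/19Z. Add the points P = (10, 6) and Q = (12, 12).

(6, 6)

(10, 6) + (12, 12). λ = (12 - 6)/(12 - 10) ≡ 6/2 mod 19. 2⁻¹ ≡ 10 (mod 19) since 2·10 = 20 ≡ 1, so λ ≡ 3.
  x = λ² - 10 - 12 = 9 - 22 ≡ 6; y = λ·(10 - 6) - 6 ≡ 6. → (6, 6)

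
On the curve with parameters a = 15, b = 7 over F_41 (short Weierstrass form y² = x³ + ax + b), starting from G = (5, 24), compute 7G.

(32, 2)

Double-and-add on 7 = (111)₂. Start with G = (5, 24) for the leading 1-bit.
double: tangent at (5, 24): λ = (3·5² + 15)/(2·24) ≡ 8/7. 7⁻¹ ≡ 6 (mod 41), so λ ≡ 8·6 ≡ 7.
  x = λ² - 5 - 5 = 49 - 10 ≡ 39; y = λ·(5 - 39) - 24 ≡ 25. → (39, 25)
add G: (39, 25) + (5, 24). λ = (24 - 25)/(5 - 39) ≡ 40/7 mod 41. 7⁻¹ ≡ 6 (mod 41), so λ ≡ 35.
  x = λ² - 39 - 5 = 1225 - 44 ≡ 33; y = λ·(39 - 33) - 25 ≡ 21. → (33, 21)
double: tangent at (33, 21): λ = (3·33² + 15)/(2·21) ≡ 2/1. 1⁻¹ ≡ 1 (mod 41) since 1·1 = 1 ≡ 1, so λ ≡ 2·1 ≡ 2.
  x = λ² - 33 - 33 = 4 - 66 ≡ 20; y = λ·(33 - 20) - 21 ≡ 5. → (20, 5)
add G: (20, 5) + (5, 24). λ = (24 - 5)/(5 - 20) ≡ 19/26 mod 41. 26⁻¹ ≡ 30 (mod 41) since 26·30 = 780 ≡ 1, so λ ≡ 37.
  x = λ² - 20 - 5 = 1369 - 25 ≡ 32; y = λ·(20 - 32) - 5 ≡ 2. → (32, 2)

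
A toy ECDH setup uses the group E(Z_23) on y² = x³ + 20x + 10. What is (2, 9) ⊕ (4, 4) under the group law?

(6, 1)

(2, 9) + (4, 4). λ = (4 - 9)/(4 - 2) ≡ 18/2 mod 23. 2⁻¹ ≡ 12 (mod 23) since 2·12 = 24 ≡ 1, so λ ≡ 9.
  x = λ² - 2 - 4 = 81 - 6 ≡ 6; y = λ·(2 - 6) - 9 ≡ 1. → (6, 1)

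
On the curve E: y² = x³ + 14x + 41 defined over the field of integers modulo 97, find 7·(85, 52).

Write Q = (85, 52).
Repeated addition: build up to 7Q.
2Q: tangent at (85, 52): λ = (3·85² + 14)/(2·52) ≡ 58/7. 7⁻¹ ≡ 14 (mod 97) since 7·14 = 98 ≡ 1, so λ ≡ 58·14 ≡ 36.
  x = λ² - 85 - 85 = 1296 - 170 ≡ 59; y = λ·(85 - 59) - 52 ≡ 11. → (59, 11)
3Q: (59, 11) + (85, 52). λ = (52 - 11)/(85 - 59) ≡ 41/26 mod 97. 26⁻¹ ≡ 56 (mod 97), so λ ≡ 65.
  x = λ² - 59 - 85 = 4225 - 144 ≡ 7; y = λ·(59 - 7) - 11 ≡ 71. → (7, 71)
4Q: (7, 71) + (85, 52). λ = (52 - 71)/(85 - 7) ≡ 78/78 mod 97. 78⁻¹ ≡ 51 (mod 97) since 78·51 = 3978 ≡ 1, so λ ≡ 1.
  x = λ² - 7 - 85 = 1 - 92 ≡ 6; y = λ·(7 - 6) - 71 ≡ 27. → (6, 27)
5Q: (6, 27) + (85, 52). λ = (52 - 27)/(85 - 6) ≡ 25/79 mod 97. 79⁻¹ ≡ 70 (mod 97), so λ ≡ 4.
  x = λ² - 6 - 85 = 16 - 91 ≡ 22; y = λ·(6 - 22) - 27 ≡ 6. → (22, 6)
6Q: (22, 6) + (85, 52). λ = (52 - 6)/(85 - 22) ≡ 46/63 mod 97. 63⁻¹ ≡ 77 (mod 97), so λ ≡ 50.
  x = λ² - 22 - 85 = 2500 - 107 ≡ 65; y = λ·(22 - 65) - 6 ≡ 75. → (65, 75)
7Q: (65, 75) + (85, 52). λ = (52 - 75)/(85 - 65) ≡ 74/20 mod 97. 20⁻¹ ≡ 34 (mod 97), so λ ≡ 91.
  x = λ² - 65 - 85 = 8281 - 150 ≡ 80; y = λ·(65 - 80) - 75 ≡ 15. → (80, 15)

(80, 15)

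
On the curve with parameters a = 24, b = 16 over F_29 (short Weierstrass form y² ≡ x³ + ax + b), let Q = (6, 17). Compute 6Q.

Repeated addition: build up to 6Q.
2Q: tangent at (6, 17): λ = (3·6² + 24)/(2·17) ≡ 16/5. 5⁻¹ ≡ 6 (mod 29), so λ ≡ 16·6 ≡ 9.
  x = λ² - 6 - 6 = 81 - 12 ≡ 11; y = λ·(6 - 11) - 17 ≡ 25. → (11, 25)
3Q: (11, 25) + (6, 17). λ = (17 - 25)/(6 - 11) ≡ 21/24 mod 29. 24⁻¹ ≡ 23 (mod 29), so λ ≡ 19.
  x = λ² - 11 - 6 = 361 - 17 ≡ 25; y = λ·(11 - 25) - 25 ≡ 28. → (25, 28)
4Q: (25, 28) + (6, 17). λ = (17 - 28)/(6 - 25) ≡ 18/10 mod 29. 10⁻¹ ≡ 3 (mod 29) since 10·3 = 30 ≡ 1, so λ ≡ 25.
  x = λ² - 25 - 6 = 625 - 31 ≡ 14; y = λ·(25 - 14) - 28 ≡ 15. → (14, 15)
5Q: (14, 15) + (6, 17). λ = (17 - 15)/(6 - 14) ≡ 2/21 mod 29. 21⁻¹ ≡ 18 (mod 29), so λ ≡ 7.
  x = λ² - 14 - 6 = 49 - 20 ≡ 0; y = λ·(14 - 0) - 15 ≡ 25. → (0, 25)
6Q: (0, 25) + (6, 17). λ = (17 - 25)/(6 - 0) ≡ 21/6 mod 29. 6⁻¹ ≡ 5 (mod 29) since 6·5 = 30 ≡ 1, so λ ≡ 18.
  x = λ² - 0 - 6 = 324 - 6 ≡ 28; y = λ·(0 - 28) - 25 ≡ 22. → (28, 22)

(28, 22)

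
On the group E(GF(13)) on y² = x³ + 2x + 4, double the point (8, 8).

tangent at (8, 8): λ = (3·8² + 2)/(2·8) ≡ 12/3. 3⁻¹ ≡ 9 (mod 13), so λ ≡ 12·9 ≡ 4.
  x = λ² - 8 - 8 = 16 - 16 ≡ 0; y = λ·(8 - 0) - 8 ≡ 11. → (0, 11)

(0, 11)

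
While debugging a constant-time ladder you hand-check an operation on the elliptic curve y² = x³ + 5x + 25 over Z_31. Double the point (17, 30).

tangent at (17, 30): λ = (3·17² + 5)/(2·30) ≡ 4/29. 29⁻¹ ≡ 15 (mod 31), so λ ≡ 4·15 ≡ 29.
  x = λ² - 17 - 17 = 841 - 34 ≡ 1; y = λ·(17 - 1) - 30 ≡ 0. → (1, 0)

(1, 0)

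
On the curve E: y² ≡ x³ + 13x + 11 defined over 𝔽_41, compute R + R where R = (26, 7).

tangent at (26, 7): λ = (3·26² + 13)/(2·7) ≡ 32/14. 14⁻¹ ≡ 3 (mod 41), so λ ≡ 32·3 ≡ 14.
  x = λ² - 26 - 26 = 196 - 52 ≡ 21; y = λ·(26 - 21) - 7 ≡ 22. → (21, 22)

(21, 22)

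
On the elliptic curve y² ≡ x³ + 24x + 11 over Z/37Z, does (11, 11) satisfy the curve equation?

no

y² = 11² ≡ 10; x³ + 24x + 11 = 1606 ≡ 15 (mod 37). 10 ≠ 15.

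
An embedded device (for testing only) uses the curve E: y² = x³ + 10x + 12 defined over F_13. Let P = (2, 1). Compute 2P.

(0, 8)

tangent at (2, 1): λ = (3·2² + 10)/(2·1) ≡ 9/2. 2⁻¹ ≡ 7 (mod 13), so λ ≡ 9·7 ≡ 11.
  x = λ² - 2 - 2 = 121 - 4 ≡ 0; y = λ·(2 - 0) - 1 ≡ 8. → (0, 8)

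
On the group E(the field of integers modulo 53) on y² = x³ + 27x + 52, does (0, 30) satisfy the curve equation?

yes

y² = 30² ≡ 52; x³ + 27x + 52 = 52 ≡ 52 (mod 53). 52 = 52.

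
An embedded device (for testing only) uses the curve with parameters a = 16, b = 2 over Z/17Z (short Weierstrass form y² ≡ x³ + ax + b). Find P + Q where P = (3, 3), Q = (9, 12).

(3, 3) + (9, 12). λ = (12 - 3)/(9 - 3) ≡ 9/6 mod 17. 6⁻¹ ≡ 3 (mod 17), so λ ≡ 10.
  x = λ² - 3 - 9 = 100 - 12 ≡ 3; y = λ·(3 - 3) - 3 ≡ 14. → (3, 14)

(3, 14)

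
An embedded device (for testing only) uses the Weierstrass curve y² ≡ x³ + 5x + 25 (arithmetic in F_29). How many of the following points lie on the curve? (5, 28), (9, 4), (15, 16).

(5, 28): 28² ≡ 1, rhs ≡ 1 → on.
(9, 4): 4² ≡ 16, rhs ≡ 16 → on.
(15, 16): 16² ≡ 24, rhs ≡ 24 → on.

3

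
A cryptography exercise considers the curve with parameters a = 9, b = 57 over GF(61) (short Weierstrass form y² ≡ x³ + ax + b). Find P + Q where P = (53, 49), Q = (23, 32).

(43, 38)

(53, 49) + (23, 32). λ = (32 - 49)/(23 - 53) ≡ 44/31 mod 61. 31⁻¹ ≡ 2 (mod 61), so λ ≡ 27.
  x = λ² - 53 - 23 = 729 - 76 ≡ 43; y = λ·(53 - 43) - 49 ≡ 38. → (43, 38)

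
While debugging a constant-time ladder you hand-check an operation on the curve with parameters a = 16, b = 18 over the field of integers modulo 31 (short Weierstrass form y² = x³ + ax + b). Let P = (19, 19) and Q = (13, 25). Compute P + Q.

(0, 24)

(19, 19) + (13, 25). λ = (25 - 19)/(13 - 19) ≡ 6/25 mod 31. 25⁻¹ ≡ 5 (mod 31) since 25·5 = 125 ≡ 1, so λ ≡ 30.
  x = λ² - 19 - 13 = 900 - 32 ≡ 0; y = λ·(19 - 0) - 19 ≡ 24. → (0, 24)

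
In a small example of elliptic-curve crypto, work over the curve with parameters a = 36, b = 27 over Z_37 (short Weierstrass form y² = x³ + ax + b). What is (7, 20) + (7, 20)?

(7, 17)

tangent at (7, 20): λ = (3·7² + 36)/(2·20) ≡ 35/3. 3⁻¹ ≡ 25 (mod 37) since 3·25 = 75 ≡ 1, so λ ≡ 35·25 ≡ 24.
  x = λ² - 7 - 7 = 576 - 14 ≡ 7; y = λ·(7 - 7) - 20 ≡ 17. → (7, 17)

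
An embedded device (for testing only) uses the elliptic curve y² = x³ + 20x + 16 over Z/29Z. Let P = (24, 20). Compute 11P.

O

Double-and-add on 11 = (1011)₂. Start with P = (24, 20) for the leading 1-bit.
double: tangent at (24, 20): λ = (3·24² + 20)/(2·20) ≡ 8/11. 11⁻¹ ≡ 8 (mod 29), so λ ≡ 8·8 ≡ 6.
  x = λ² - 24 - 24 = 36 - 48 ≡ 17; y = λ·(24 - 17) - 20 ≡ 22. → (17, 22)
double: tangent at (17, 22): λ = (3·17² + 20)/(2·22) ≡ 17/15. 15⁻¹ ≡ 2 (mod 29) since 15·2 = 30 ≡ 1, so λ ≡ 17·2 ≡ 5.
  x = λ² - 17 - 17 = 25 - 34 ≡ 20; y = λ·(17 - 20) - 22 ≡ 21. → (20, 21)
add P: (20, 21) + (24, 20). λ = (20 - 21)/(24 - 20) ≡ 28/4 mod 29. 4⁻¹ ≡ 22 (mod 29), so λ ≡ 7.
  x = λ² - 20 - 24 = 49 - 44 ≡ 5; y = λ·(20 - 5) - 21 ≡ 26. → (5, 26)
double: tangent at (5, 26): λ = (3·5² + 20)/(2·26) ≡ 8/23. 23⁻¹ ≡ 24 (mod 29), so λ ≡ 8·24 ≡ 18.
  x = λ² - 5 - 5 = 324 - 10 ≡ 24; y = λ·(5 - 24) - 26 ≡ 9. → (24, 9)
add P: (24, 9) + (24, 20): same x and y₁ ≡ -y₂, so the sum is the point at infinity.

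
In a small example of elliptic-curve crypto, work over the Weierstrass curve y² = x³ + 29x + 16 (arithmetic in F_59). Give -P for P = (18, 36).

-(18, 36) = (18, -36 mod 59) = (18, 23).

(18, 23)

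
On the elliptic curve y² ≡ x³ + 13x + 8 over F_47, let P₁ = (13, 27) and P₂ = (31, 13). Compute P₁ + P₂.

(13, 27) + (31, 13). λ = (13 - 27)/(31 - 13) ≡ 33/18 mod 47. 18⁻¹ ≡ 34 (mod 47), so λ ≡ 41.
  x = λ² - 13 - 31 = 1681 - 44 ≡ 39; y = λ·(13 - 39) - 27 ≡ 35. → (39, 35)

(39, 35)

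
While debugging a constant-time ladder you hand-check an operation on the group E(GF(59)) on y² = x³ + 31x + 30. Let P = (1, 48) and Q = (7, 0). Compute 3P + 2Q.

First 3P:
Repeated addition: build up to 3P.
2P: tangent at (1, 48): λ = (3·1² + 31)/(2·48) ≡ 34/37. 37⁻¹ ≡ 8 (mod 59) since 37·8 = 296 ≡ 1, so λ ≡ 34·8 ≡ 36.
  x = λ² - 1 - 1 = 1296 - 2 ≡ 55; y = λ·(1 - 55) - 48 ≡ 14. → (55, 14)
3P: (55, 14) + (1, 48). λ = (48 - 14)/(1 - 55) ≡ 34/5 mod 59. 5⁻¹ ≡ 12 (mod 59), so λ ≡ 54.
  x = λ² - 55 - 1 = 2916 - 56 ≡ 28; y = λ·(55 - 28) - 14 ≡ 28. → (28, 28)
3P = (28, 28).
Next 2Q:
Repeated addition: build up to 2Q.
2Q: (7, 0) + (7, 0): same x and y₁ ≡ -y₂, so the sum is 𝒪.
2Q = 𝒪.
Finally 3P + 2Q:
(28, 28) + 𝒪 = (28, 28) (identity).

(28, 28)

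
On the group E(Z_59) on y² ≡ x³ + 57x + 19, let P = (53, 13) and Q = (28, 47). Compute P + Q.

(38, 2)

(53, 13) + (28, 47). λ = (47 - 13)/(28 - 53) ≡ 34/34 mod 59. 34⁻¹ ≡ 33 (mod 59), so λ ≡ 1.
  x = λ² - 53 - 28 = 1 - 81 ≡ 38; y = λ·(53 - 38) - 13 ≡ 2. → (38, 2)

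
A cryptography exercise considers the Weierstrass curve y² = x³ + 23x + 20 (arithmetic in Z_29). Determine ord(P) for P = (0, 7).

10

2P: tangent at (0, 7): λ = (3·0² + 23)/(2·7) ≡ 23/14. 14⁻¹ ≡ 27 (mod 29), so λ ≡ 23·27 ≡ 12.
  x = λ² - 0 - 0 = 144 - 0 ≡ 28; y = λ·(0 - 28) - 7 ≡ 5. → (28, 5)
3P: (28, 5) + (0, 7). λ = (7 - 5)/(0 - 28) ≡ 2/1 mod 29. 1⁻¹ ≡ 1 (mod 29) since 1·1 = 1 ≡ 1, so λ ≡ 2.
  x = λ² - 28 - 0 = 4 - 28 ≡ 5; y = λ·(28 - 5) - 5 ≡ 12. → (5, 12)
4P: (5, 12) + (0, 7). λ = (7 - 12)/(0 - 5) ≡ 24/24 mod 29. 24⁻¹ ≡ 23 (mod 29), so λ ≡ 1.
  x = λ² - 5 - 0 = 1 - 5 ≡ 25; y = λ·(5 - 25) - 12 ≡ 26. → (25, 26)
5P: (25, 26) + (0, 7). λ = (7 - 26)/(0 - 25) ≡ 10/4 mod 29. 4⁻¹ ≡ 22 (mod 29), so λ ≡ 17.
  x = λ² - 25 - 0 = 289 - 25 ≡ 3; y = λ·(25 - 3) - 26 ≡ 0. → (3, 0)
6P: (3, 0) + (0, 7). λ = (7 - 0)/(0 - 3) ≡ 7/26 mod 29. 26⁻¹ ≡ 19 (mod 29), so λ ≡ 17.
  x = λ² - 3 - 0 = 289 - 3 ≡ 25; y = λ·(3 - 25) - 0 ≡ 3. → (25, 3)
7P: (25, 3) + (0, 7). λ = (7 - 3)/(0 - 25) ≡ 4/4 mod 29. 4⁻¹ ≡ 22 (mod 29) since 4·22 = 88 ≡ 1, so λ ≡ 1.
  x = λ² - 25 - 0 = 1 - 25 ≡ 5; y = λ·(25 - 5) - 3 ≡ 17. → (5, 17)
8P: (5, 17) + (0, 7). λ = (7 - 17)/(0 - 5) ≡ 19/24 mod 29. 24⁻¹ ≡ 23 (mod 29) since 24·23 = 552 ≡ 1, so λ ≡ 2.
  x = λ² - 5 - 0 = 4 - 5 ≡ 28; y = λ·(5 - 28) - 17 ≡ 24. → (28, 24)
9P: (28, 24) + (0, 7). λ = (7 - 24)/(0 - 28) ≡ 12/1 mod 29. 1⁻¹ ≡ 1 (mod 29) since 1·1 = 1 ≡ 1, so λ ≡ 12.
  x = λ² - 28 - 0 = 144 - 28 ≡ 0; y = λ·(28 - 0) - 24 ≡ 22. → (0, 22)
10P: (0, 22) + (0, 7): same x and y₁ ≡ -y₂, so the sum is O.
10P = O, so the order is 10.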